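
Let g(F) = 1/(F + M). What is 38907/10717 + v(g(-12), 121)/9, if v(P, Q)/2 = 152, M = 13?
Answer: 3608131/96453 ≈ 37.408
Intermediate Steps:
g(F) = 1/(13 + F) (g(F) = 1/(F + 13) = 1/(13 + F))
v(P, Q) = 304 (v(P, Q) = 2*152 = 304)
38907/10717 + v(g(-12), 121)/9 = 38907/10717 + 304/9 = 3608131/96453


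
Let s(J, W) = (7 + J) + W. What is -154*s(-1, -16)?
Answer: 1540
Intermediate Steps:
s(J, W) = 7 + J + W
-154*s(-1, -16) = -154*(7 - 1 - 16) = -154*(-10) = 1540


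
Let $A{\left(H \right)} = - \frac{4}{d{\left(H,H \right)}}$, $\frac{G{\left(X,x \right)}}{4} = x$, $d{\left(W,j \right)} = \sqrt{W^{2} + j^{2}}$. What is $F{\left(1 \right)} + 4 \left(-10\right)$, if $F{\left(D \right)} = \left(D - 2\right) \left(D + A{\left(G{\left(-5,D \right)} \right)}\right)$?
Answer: $-41 + \frac{\sqrt{2}}{2} \approx -40.293$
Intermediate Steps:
$G{\left(X,x \right)} = 4 x$
$A{\left(H \right)} = - \frac{2 \sqrt{2}}{\sqrt{H^{2}}}$ ($A{\left(H \right)} = - \frac{4}{\sqrt{H^{2} + H^{2}}} = - \frac{4}{\sqrt{2 H^{2}}} = - \frac{4}{\sqrt{2} \sqrt{H^{2}}} = - 4 \frac{\sqrt{2}}{2 \sqrt{H^{2}}} = - \frac{2 \sqrt{2}}{\sqrt{H^{2}}}$)
$F{\left(D \right)} = \left(-2 + D\right) \left(D - \frac{\sqrt{2}}{2 \sqrt{D^{2}}}\right)$ ($F{\left(D \right)} = \left(D - 2\right) \left(D - \frac{2 \sqrt{2}}{\sqrt{\left(4 D\right)^{2}}}\right) = \left(-2 + D\right) \left(D - \frac{2 \sqrt{2}}{4 \sqrt{D^{2}}}\right) = \left(-2 + D\right) \left(D - 2 \sqrt{2} \frac{1}{4 \sqrt{D^{2}}}\right) = \left(-2 + D\right) \left(D - \frac{\sqrt{2}}{2 \sqrt{D^{2}}}\right)$)
$F{\left(1 \right)} + 4 \left(-10\right) = \frac{1}{\sqrt{1^{2}}} \left(\sqrt{2} - \frac{\sqrt{2}}{2} + 1 \sqrt{1^{2}} \left(-2 + 1\right)\right) + 4 \left(-10\right) = \frac{1}{\sqrt{1}} \left(\sqrt{2} - \frac{\sqrt{2}}{2} + 1 \sqrt{1} \left(-1\right)\right) - 40 = 1 \left(\sqrt{2} - \frac{\sqrt{2}}{2} + 1 \cdot 1 \left(-1\right)\right) - 40 = 1 \left(\sqrt{2} - \frac{\sqrt{2}}{2} - 1\right) - 40 = 1 \left(-1 + \frac{\sqrt{2}}{2}\right) - 40 = \left(-1 + \frac{\sqrt{2}}{2}\right) - 40 = -41 + \frac{\sqrt{2}}{2}$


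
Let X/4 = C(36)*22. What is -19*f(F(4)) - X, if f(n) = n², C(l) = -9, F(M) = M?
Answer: 488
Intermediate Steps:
X = -792 (X = 4*(-9*22) = 4*(-198) = -792)
-19*f(F(4)) - X = -19*4² - 1*(-792) = -19*16 + 792 = -304 + 792 = 488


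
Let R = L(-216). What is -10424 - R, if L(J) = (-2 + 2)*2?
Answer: -10424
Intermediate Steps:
L(J) = 0 (L(J) = 0*2 = 0)
R = 0
-10424 - R = -10424 - 1*0 = -10424 + 0 = -10424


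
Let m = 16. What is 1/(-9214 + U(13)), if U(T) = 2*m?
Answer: -1/9182 ≈ -0.00010891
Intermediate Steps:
U(T) = 32 (U(T) = 2*16 = 32)
1/(-9214 + U(13)) = 1/(-9214 + 32) = 1/(-9182) = -1/9182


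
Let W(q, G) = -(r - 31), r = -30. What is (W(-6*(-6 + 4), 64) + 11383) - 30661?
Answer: -19217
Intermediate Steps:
W(q, G) = 61 (W(q, G) = -(-30 - 31) = -1*(-61) = 61)
(W(-6*(-6 + 4), 64) + 11383) - 30661 = (61 + 11383) - 30661 = 11444 - 30661 = -19217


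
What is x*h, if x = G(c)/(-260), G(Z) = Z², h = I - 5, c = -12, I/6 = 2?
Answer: -252/65 ≈ -3.8769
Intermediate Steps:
I = 12 (I = 6*2 = 12)
h = 7 (h = 12 - 5 = 7)
x = -36/65 (x = (-12)²/(-260) = 144*(-1/260) = -36/65 ≈ -0.55385)
x*h = -36/65*7 = -252/65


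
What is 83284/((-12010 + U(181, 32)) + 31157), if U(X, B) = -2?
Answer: 83284/19145 ≈ 4.3502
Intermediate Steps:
83284/((-12010 + U(181, 32)) + 31157) = 83284/((-12010 - 2) + 31157) = 83284/(-12012 + 31157) = 83284/19145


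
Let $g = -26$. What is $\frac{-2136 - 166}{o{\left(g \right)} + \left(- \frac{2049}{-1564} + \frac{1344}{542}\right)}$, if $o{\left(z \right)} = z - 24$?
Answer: $\frac{975688888}{19585913} \approx 49.816$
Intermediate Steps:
$o{\left(z \right)} = -24 + z$
$\frac{-2136 - 166}{o{\left(g \right)} + \left(- \frac{2049}{-1564} + \frac{1344}{542}\right)} = \frac{-2136 - 166}{\left(-24 - 26\right) + \left(- \frac{2049}{-1564} + \frac{1344}{542}\right)} = - \frac{2302}{-50 + \left(\left(-2049\right) \left(- \frac{1}{1564}\right) + 1344 \cdot \frac{1}{542}\right)} = - \frac{2302}{-50 + \left(\frac{2049}{1564} + \frac{672}{271}\right)} = - \frac{2302}{-50 + \frac{1606287}{423844}} = - \frac{2302}{- \frac{19585913}{423844}} = \left(-2302\right) \left(- \frac{423844}{19585913}\right) = \frac{975688888}{19585913}$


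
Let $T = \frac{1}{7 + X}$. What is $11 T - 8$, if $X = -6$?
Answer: $3$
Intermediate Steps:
$T = 1$ ($T = \frac{1}{7 - 6} = 1^{-1} = 1$)
$11 T - 8 = 11 \cdot 1 - 8 = 11 - 8 = 3$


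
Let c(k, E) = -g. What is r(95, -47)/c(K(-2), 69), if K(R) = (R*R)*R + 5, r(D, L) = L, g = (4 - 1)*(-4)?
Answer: -47/12 ≈ -3.9167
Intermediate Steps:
g = -12 (g = 3*(-4) = -12)
K(R) = 5 + R³ (K(R) = R²*R + 5 = R³ + 5 = 5 + R³)
c(k, E) = 12 (c(k, E) = -1*(-12) = 12)
r(95, -47)/c(K(-2), 69) = -47/12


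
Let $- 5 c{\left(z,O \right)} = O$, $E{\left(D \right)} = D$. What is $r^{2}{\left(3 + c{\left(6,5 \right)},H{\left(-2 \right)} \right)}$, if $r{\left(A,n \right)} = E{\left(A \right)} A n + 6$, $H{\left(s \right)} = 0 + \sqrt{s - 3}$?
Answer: $-44 + 48 i \sqrt{5} \approx -44.0 + 107.33 i$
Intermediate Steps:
$c{\left(z,O \right)} = - \frac{O}{5}$
$H{\left(s \right)} = \sqrt{-3 + s}$ ($H{\left(s \right)} = 0 + \sqrt{-3 + s} = \sqrt{-3 + s}$)
$r{\left(A,n \right)} = 6 + n A^{2}$ ($r{\left(A,n \right)} = A A n + 6 = A^{2} n + 6 = n A^{2} + 6 = 6 + n A^{2}$)
$r^{2}{\left(3 + c{\left(6,5 \right)},H{\left(-2 \right)} \right)} = \left(6 + \sqrt{-3 - 2} \left(3 - 1\right)^{2}\right)^{2} = \left(6 + \sqrt{-5} \left(3 - 1\right)^{2}\right)^{2} = \left(6 + i \sqrt{5} \cdot 2^{2}\right)^{2} = \left(6 + i \sqrt{5} \cdot 4\right)^{2} = \left(6 + 4 i \sqrt{5}\right)^{2}$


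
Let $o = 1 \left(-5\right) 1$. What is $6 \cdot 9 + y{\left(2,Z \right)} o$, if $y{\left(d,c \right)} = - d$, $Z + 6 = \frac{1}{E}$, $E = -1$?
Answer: $64$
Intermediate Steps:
$Z = -7$ ($Z = -6 + \frac{1}{-1} = -6 - 1 = -7$)
$o = -5$ ($o = \left(-5\right) 1 = -5$)
$6 \cdot 9 + y{\left(2,Z \right)} o = 6 \cdot 9 + \left(-1\right) 2 \left(-5\right) = 54 - -10 = 54 + 10 = 64$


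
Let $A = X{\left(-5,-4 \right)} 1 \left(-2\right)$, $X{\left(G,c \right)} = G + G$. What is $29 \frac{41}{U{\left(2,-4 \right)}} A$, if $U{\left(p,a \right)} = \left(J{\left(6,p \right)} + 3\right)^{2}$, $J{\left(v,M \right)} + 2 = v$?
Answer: $\frac{23780}{49} \approx 485.31$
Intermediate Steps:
$J{\left(v,M \right)} = -2 + v$
$X{\left(G,c \right)} = 2 G$
$U{\left(p,a \right)} = 49$ ($U{\left(p,a \right)} = \left(\left(-2 + 6\right) + 3\right)^{2} = \left(4 + 3\right)^{2} = 7^{2} = 49$)
$A = 20$ ($A = 2 \left(-5\right) 1 \left(-2\right) = \left(-10\right) 1 \left(-2\right) = \left(-10\right) \left(-2\right) = 20$)
$29 \frac{41}{U{\left(2,-4 \right)}} A = 29 \cdot \frac{41}{49} \cdot 20 = \frac{1189}{49} \cdot 20 = \frac{23780}{49}$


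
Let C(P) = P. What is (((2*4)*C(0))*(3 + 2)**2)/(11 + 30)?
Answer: 0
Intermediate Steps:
(((2*4)*C(0))*(3 + 2)**2)/(11 + 30) = (((2*4)*0)*(3 + 2)**2)/(11 + 30) = ((8*0)*5**2)/41 = (0*25)*(1/41) = 0*(1/41) = 0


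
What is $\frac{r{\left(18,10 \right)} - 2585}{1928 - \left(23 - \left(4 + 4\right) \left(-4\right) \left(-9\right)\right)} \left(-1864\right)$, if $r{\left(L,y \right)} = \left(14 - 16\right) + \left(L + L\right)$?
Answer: $\frac{4755064}{2193} \approx 2168.3$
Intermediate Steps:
$r{\left(L,y \right)} = -2 + 2 L$
$\frac{r{\left(18,10 \right)} - 2585}{1928 - \left(23 - \left(4 + 4\right) \left(-4\right) \left(-9\right)\right)} \left(-1864\right) = \frac{\left(-2 + 2 \cdot 18\right) - 2585}{1928 - \left(23 - \left(4 + 4\right) \left(-4\right) \left(-9\right)\right)} \left(-1864\right) = \frac{\left(-2 + 36\right) - 2585}{1928 - \left(23 - 8 \left(-4\right) \left(-9\right)\right)} \left(-1864\right) = \frac{34 - 2585}{1928 - -265} \left(-1864\right) = - \frac{2551}{1928 + \left(-23 + 288\right)} \left(-1864\right) = - \frac{2551}{1928 + 265} \left(-1864\right) = - \frac{2551}{2193} \left(-1864\right) = \left(-2551\right) \frac{1}{2193} \left(-1864\right) = \left(- \frac{2551}{2193}\right) \left(-1864\right) = \frac{4755064}{2193}$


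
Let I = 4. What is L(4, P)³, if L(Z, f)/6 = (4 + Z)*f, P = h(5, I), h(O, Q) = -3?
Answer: -2985984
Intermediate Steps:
P = -3
L(Z, f) = 6*f*(4 + Z) (L(Z, f) = 6*((4 + Z)*f) = 6*(f*(4 + Z)) = 6*f*(4 + Z))
L(4, P)³ = (6*(-3)*(4 + 4))³ = (6*(-3)*8)³ = (-144)³ = -2985984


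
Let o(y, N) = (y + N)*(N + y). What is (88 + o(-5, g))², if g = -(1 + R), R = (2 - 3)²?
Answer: 18769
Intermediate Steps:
R = 1 (R = (-1)² = 1)
g = -2 (g = -(1 + 1) = -1*2 = -2)
o(y, N) = (N + y)² (o(y, N) = (N + y)*(N + y) = (N + y)²)
(88 + o(-5, g))² = (88 + (-2 - 5)²)² = (88 + (-7)²)² = (88 + 49)² = 137² = 18769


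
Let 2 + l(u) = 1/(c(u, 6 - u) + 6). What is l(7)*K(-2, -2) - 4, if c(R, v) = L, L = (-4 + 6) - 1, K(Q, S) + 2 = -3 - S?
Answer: 11/7 ≈ 1.5714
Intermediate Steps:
K(Q, S) = -5 - S (K(Q, S) = -2 + (-3 - S) = -5 - S)
L = 1 (L = 2 - 1 = 1)
c(R, v) = 1
l(u) = -13/7 (l(u) = -2 + 1/(1 + 6) = -2 + 1/7 = -2 + ⅐ = -13/7)
l(7)*K(-2, -2) - 4 = -13*(-5 - 1*(-2))/7 - 4 = -13*(-5 + 2)/7 - 4 = -13/7*(-3) - 4 = 39/7 - 4 = 11/7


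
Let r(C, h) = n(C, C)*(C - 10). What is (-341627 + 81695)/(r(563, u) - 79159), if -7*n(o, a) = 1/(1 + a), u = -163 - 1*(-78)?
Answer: 146601648/44645755 ≈ 3.2837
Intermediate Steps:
u = -85 (u = -163 + 78 = -85)
n(o, a) = -1/(7*(1 + a))
r(C, h) = -(-10 + C)/(7 + 7*C) (r(C, h) = (-1/(7 + 7*C))*(C - 10) = (-1/(7 + 7*C))*(-10 + C) = -(-10 + C)/(7 + 7*C))
(-341627 + 81695)/(r(563, u) - 79159) = (-341627 + 81695)/((10 - 1*563)/(7*(1 + 563)) - 79159) = -259932/((1/7)*(10 - 563)/564 - 79159) = -259932/((1/7)*(1/564)*(-553) - 79159) = -259932/(-79/564 - 79159) = -259932/(-44645755/564) = -259932*(-564/44645755) = 146601648/44645755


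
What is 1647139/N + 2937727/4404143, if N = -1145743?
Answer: -3888355550716/5046016013249 ≈ -0.77058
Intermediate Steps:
1647139/N + 2937727/4404143 = 1647139/(-1145743) + 2937727/4404143 = 1647139*(-1/1145743) + 2937727*(1/4404143) = -1647139/1145743 + 2937727/4404143 = -3888355550716/5046016013249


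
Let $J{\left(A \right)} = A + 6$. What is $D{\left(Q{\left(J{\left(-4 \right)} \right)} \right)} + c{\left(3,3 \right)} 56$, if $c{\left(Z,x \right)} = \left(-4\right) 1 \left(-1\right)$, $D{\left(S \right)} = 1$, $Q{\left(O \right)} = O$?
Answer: $225$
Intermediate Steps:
$J{\left(A \right)} = 6 + A$
$c{\left(Z,x \right)} = 4$ ($c{\left(Z,x \right)} = \left(-4\right) \left(-1\right) = 4$)
$D{\left(Q{\left(J{\left(-4 \right)} \right)} \right)} + c{\left(3,3 \right)} 56 = 1 + 4 \cdot 56 = 1 + 224 = 225$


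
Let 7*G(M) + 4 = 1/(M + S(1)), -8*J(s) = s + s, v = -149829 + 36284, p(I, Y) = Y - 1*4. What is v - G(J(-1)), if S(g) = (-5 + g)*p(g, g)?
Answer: -38945743/343 ≈ -1.1354e+5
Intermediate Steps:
p(I, Y) = -4 + Y (p(I, Y) = Y - 4 = -4 + Y)
v = -113545
J(s) = -s/4 (J(s) = -(s + s)/8 = -s/4)
S(g) = (-5 + g)*(-4 + g)
G(M) = -4/7 + 1/(7*(12 + M)) (G(M) = -4/7 + 1/(7*(M + (-5 + 1)*(-4 + 1))) = -4/7 + 1/(7*(M - 4*(-3))) = -4/7 + 1/(7*(M + 12)) = -4/7 + 1/(7*(12 + M)))
v - G(J(-1)) = -113545 - (-47 - (-1)*(-1))/(7*(12 - ¼*(-1))) = -113545 - (-47 - 4*¼)/(7*(12 + ¼)) = -113545 - (-47 - 1)/(7*49/4) = -113545 - 4*(-48)/(7*49) = -113545 - 1*(-192/343) = -113545 + 192/343 = -38945743/343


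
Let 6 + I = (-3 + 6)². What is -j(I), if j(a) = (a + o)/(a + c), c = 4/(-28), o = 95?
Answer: -343/10 ≈ -34.300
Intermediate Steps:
I = 3 (I = -6 + (-3 + 6)² = -6 + 3² = -6 + 9 = 3)
c = -⅐ (c = 4*(-1/28) = -⅐ ≈ -0.14286)
j(a) = (95 + a)/(-⅐ + a) (j(a) = (a + 95)/(a - ⅐) = (95 + a)/(-⅐ + a))
-j(I) = -7*(95 + 3)/(-1 + 7*3) = -7*98/(-1 + 21) = -7*98/20 = -1*343/10 = -343/10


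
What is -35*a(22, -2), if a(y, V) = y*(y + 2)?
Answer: -18480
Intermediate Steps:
a(y, V) = y*(2 + y)
-35*a(22, -2) = -770*(2 + 22) = -770*24 = -35*528 = -18480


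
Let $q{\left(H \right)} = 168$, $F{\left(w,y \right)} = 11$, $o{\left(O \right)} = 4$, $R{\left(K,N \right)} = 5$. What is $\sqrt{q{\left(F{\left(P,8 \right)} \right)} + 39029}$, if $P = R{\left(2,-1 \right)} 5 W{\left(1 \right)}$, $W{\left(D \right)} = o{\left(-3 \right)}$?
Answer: $\sqrt{39197} \approx 197.98$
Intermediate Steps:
$W{\left(D \right)} = 4$
$P = 100$ ($P = 5 \cdot 5 \cdot 4 = 25 \cdot 4 = 100$)
$\sqrt{q{\left(F{\left(P,8 \right)} \right)} + 39029} = \sqrt{168 + 39029} = \sqrt{39197}$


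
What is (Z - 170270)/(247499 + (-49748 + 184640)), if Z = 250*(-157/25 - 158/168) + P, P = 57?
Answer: -7224761/16060422 ≈ -0.44985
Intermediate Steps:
Z = -73421/42 (Z = 250*(-157/25 - 158/168) + 57 = 250*(-157*1/25 - 158*1/168) + 57 = 250*(-157/25 - 79/84) + 57 = 250*(-15163/2100) + 57 = -75815/42 + 57 = -73421/42 ≈ -1748.1)
(Z - 170270)/(247499 + (-49748 + 184640)) = (-73421/42 - 170270)/(247499 + (-49748 + 184640)) = -7224761/(42*(247499 + 134892)) = -7224761/42/382391 = -7224761/42*1/382391 = -7224761/16060422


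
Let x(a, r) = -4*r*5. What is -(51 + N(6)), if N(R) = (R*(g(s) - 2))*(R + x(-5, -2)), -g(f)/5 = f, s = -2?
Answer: -2259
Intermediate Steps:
g(f) = -5*f
x(a, r) = -20*r
N(R) = 8*R*(40 + R) (N(R) = (R*(-5*(-2) - 2))*(R - 20*(-2)) = (R*(10 - 2))*(R + 40) = (R*8)*(40 + R) = (8*R)*(40 + R) = 8*R*(40 + R))
-(51 + N(6)) = -(51 + 8*6*(40 + 6)) = -(51 + 8*6*46) = -(51 + 2208) = -1*2259 = -2259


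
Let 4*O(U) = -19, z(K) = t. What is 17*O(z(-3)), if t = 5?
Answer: -323/4 ≈ -80.750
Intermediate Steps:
z(K) = 5
O(U) = -19/4 (O(U) = (¼)*(-19) = -19/4)
17*O(z(-3)) = 17*(-19/4) = -323/4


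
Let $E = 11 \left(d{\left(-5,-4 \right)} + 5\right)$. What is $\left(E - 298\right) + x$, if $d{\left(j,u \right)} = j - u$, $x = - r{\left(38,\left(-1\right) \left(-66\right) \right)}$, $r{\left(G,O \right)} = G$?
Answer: $-292$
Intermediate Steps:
$x = -38$ ($x = \left(-1\right) 38 = -38$)
$E = 44$ ($E = 11 \left(\left(-5 - -4\right) + 5\right) = 11 \left(\left(-5 + 4\right) + 5\right) = 11 \left(-1 + 5\right) = 11 \cdot 4 = 44$)
$\left(E - 298\right) + x = \left(44 - 298\right) - 38 = -254 - 38 = -292$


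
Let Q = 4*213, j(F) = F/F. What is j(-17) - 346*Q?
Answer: -294791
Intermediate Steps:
j(F) = 1
Q = 852
j(-17) - 346*Q = 1 - 346*852 = 1 - 294792 = -294791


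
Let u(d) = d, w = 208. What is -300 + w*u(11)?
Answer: 1988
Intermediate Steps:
-300 + w*u(11) = -300 + 208*11 = -300 + 2288 = 1988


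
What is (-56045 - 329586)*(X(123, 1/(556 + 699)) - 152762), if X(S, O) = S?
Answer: 58862330209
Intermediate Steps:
(-56045 - 329586)*(X(123, 1/(556 + 699)) - 152762) = (-56045 - 329586)*(123 - 152762) = -385631*(-152639) = 58862330209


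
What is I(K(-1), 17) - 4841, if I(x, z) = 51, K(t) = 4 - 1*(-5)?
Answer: -4790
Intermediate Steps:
K(t) = 9 (K(t) = 4 + 5 = 9)
I(K(-1), 17) - 4841 = 51 - 4841 = -4790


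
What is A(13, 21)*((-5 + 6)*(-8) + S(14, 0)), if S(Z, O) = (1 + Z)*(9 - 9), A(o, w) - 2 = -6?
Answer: 32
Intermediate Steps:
A(o, w) = -4 (A(o, w) = 2 - 6 = -4)
S(Z, O) = 0 (S(Z, O) = (1 + Z)*0 = 0)
A(13, 21)*((-5 + 6)*(-8) + S(14, 0)) = -4*((-5 + 6)*(-8) + 0) = -4*(1*(-8) + 0) = -4*(-8 + 0) = -4*(-8) = 32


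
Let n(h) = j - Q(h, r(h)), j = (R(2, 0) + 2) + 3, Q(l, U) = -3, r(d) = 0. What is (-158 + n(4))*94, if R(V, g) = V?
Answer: -13912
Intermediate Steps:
j = 7 (j = (2 + 2) + 3 = 4 + 3 = 7)
n(h) = 10 (n(h) = 7 - 1*(-3) = 7 + 3 = 10)
(-158 + n(4))*94 = (-158 + 10)*94 = -148*94 = -13912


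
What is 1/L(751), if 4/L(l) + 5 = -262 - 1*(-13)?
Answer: -127/2 ≈ -63.500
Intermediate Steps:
L(l) = -2/127 (L(l) = 4/(-5 + (-262 - 1*(-13))) = 4/(-5 + (-262 + 13)) = 4/(-5 - 249) = 4/(-254) = 4*(-1/254) = -2/127)
1/L(751) = 1/(-2/127) = -127/2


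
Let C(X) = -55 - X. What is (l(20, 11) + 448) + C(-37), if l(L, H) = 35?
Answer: 465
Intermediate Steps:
(l(20, 11) + 448) + C(-37) = (35 + 448) + (-55 - 1*(-37)) = 483 + (-55 + 37) = 483 - 18 = 465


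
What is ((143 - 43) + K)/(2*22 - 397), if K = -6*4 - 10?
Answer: -66/353 ≈ -0.18697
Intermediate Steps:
K = -34 (K = -24 - 10 = -34)
((143 - 43) + K)/(2*22 - 397) = ((143 - 43) - 34)/(2*22 - 397) = (100 - 34)/(44 - 397) = 66/(-353) = 66*(-1/353) = -66/353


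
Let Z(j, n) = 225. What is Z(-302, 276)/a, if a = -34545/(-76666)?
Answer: 1149990/2303 ≈ 499.34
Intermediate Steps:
a = 34545/76666 (a = -34545*(-1/76666) = 34545/76666 ≈ 0.45059)
Z(-302, 276)/a = 225/(34545/76666) = 225*(76666/34545) = 1149990/2303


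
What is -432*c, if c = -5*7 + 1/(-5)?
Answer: 76032/5 ≈ 15206.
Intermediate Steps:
c = -176/5 (c = -35 - ⅕ = -176/5 ≈ -35.200)
-432*c = -432*(-176/5) = 76032/5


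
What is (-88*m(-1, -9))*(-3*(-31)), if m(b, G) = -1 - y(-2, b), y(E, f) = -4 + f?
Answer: -32736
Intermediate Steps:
m(b, G) = 3 - b (m(b, G) = -1 - (-4 + b) = -1 + (4 - b) = 3 - b)
(-88*m(-1, -9))*(-3*(-31)) = (-88*(3 - 1*(-1)))*(-3*(-31)) = -88*(3 + 1)*93 = -88*4*93 = -352*93 = -32736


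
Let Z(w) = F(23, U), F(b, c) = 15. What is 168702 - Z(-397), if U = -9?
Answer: 168687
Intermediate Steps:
Z(w) = 15
168702 - Z(-397) = 168702 - 1*15 = 168702 - 15 = 168687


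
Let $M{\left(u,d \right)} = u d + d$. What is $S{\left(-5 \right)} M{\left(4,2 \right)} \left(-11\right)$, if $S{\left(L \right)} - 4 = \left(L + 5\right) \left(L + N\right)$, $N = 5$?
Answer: $-440$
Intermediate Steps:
$M{\left(u,d \right)} = d + d u$ ($M{\left(u,d \right)} = d u + d = d + d u$)
$S{\left(L \right)} = 4 + \left(5 + L\right)^{2}$ ($S{\left(L \right)} = 4 + \left(L + 5\right) \left(L + 5\right) = 4 + \left(5 + L\right) \left(5 + L\right) = 4 + \left(5 + L\right)^{2}$)
$S{\left(-5 \right)} M{\left(4,2 \right)} \left(-11\right) = \left(29 + \left(-5\right)^{2} + 10 \left(-5\right)\right) 2 \left(1 + 4\right) \left(-11\right) = \left(29 + 25 - 50\right) 2 \cdot 5 \left(-11\right) = 4 \cdot 10 \left(-11\right) = 40 \left(-11\right) = -440$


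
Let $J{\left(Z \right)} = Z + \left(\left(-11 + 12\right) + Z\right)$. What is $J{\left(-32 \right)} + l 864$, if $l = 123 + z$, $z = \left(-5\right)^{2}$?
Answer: $127809$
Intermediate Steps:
$J{\left(Z \right)} = 1 + 2 Z$ ($J{\left(Z \right)} = Z + \left(1 + Z\right) = 1 + 2 Z$)
$z = 25$
$l = 148$ ($l = 123 + 25 = 148$)
$J{\left(-32 \right)} + l 864 = \left(1 + 2 \left(-32\right)\right) + 148 \cdot 864 = \left(1 - 64\right) + 127872 = -63 + 127872 = 127809$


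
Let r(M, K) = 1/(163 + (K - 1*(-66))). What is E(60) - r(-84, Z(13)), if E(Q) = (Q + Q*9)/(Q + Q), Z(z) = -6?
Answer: 1114/223 ≈ 4.9955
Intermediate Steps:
r(M, K) = 1/(229 + K) (r(M, K) = 1/(163 + (K + 66)) = 1/(163 + (66 + K)) = 1/(229 + K))
E(Q) = 5 (E(Q) = (Q + 9*Q)/((2*Q)) = (10*Q)*(1/(2*Q)) = 5)
E(60) - r(-84, Z(13)) = 5 - 1/(229 - 6) = 5 - 1/223 = 1114/223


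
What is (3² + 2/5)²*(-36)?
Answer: -79524/25 ≈ -3181.0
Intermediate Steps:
(3² + 2/5)²*(-36) = (9 + 2*(⅕))²*(-36) = (9 + ⅖)²*(-36) = (47/5)²*(-36) = (2209/25)*(-36) = -79524/25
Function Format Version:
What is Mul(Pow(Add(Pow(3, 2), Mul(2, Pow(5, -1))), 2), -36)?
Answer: Rational(-79524, 25) ≈ -3181.0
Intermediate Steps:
Mul(Pow(Add(Pow(3, 2), Mul(2, Pow(5, -1))), 2), -36) = Mul(Pow(Add(9, Mul(2, Rational(1, 5))), 2), -36) = Mul(Pow(Add(9, Rational(2, 5)), 2), -36) = Mul(Pow(Rational(47, 5), 2), -36) = Mul(Rational(2209, 25), -36) = Rational(-79524, 25)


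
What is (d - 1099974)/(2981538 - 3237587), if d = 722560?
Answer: 377414/256049 ≈ 1.4740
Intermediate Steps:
(d - 1099974)/(2981538 - 3237587) = (722560 - 1099974)/(2981538 - 3237587) = -377414/(-256049) = -377414*(-1/256049) = 377414/256049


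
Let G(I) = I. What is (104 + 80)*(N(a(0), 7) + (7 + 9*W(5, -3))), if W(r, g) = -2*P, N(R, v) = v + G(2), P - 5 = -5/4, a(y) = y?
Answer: -9476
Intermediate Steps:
P = 15/4 (P = 5 - 5/4 = 15/4 ≈ 3.7500)
N(R, v) = 2 + v (N(R, v) = v + 2 = 2 + v)
W(r, g) = -15/2 (W(r, g) = -2*15/4 = -15/2)
(104 + 80)*(N(a(0), 7) + (7 + 9*W(5, -3))) = (104 + 80)*((2 + 7) + (7 + 9*(-15/2))) = 184*(9 + (7 - 135/2)) = 184*(9 - 121/2) = 184*(-103/2) = -9476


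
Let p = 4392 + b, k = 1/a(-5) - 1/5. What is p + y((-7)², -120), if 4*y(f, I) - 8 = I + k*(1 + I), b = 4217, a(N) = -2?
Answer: 344073/40 ≈ 8601.8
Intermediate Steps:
k = -7/10 (k = 1/(-2) - 1/5 = 1*(-½) - 1*⅕ = -½ - ⅕ = -7/10 ≈ -0.70000)
y(f, I) = 73/40 + 3*I/40 (y(f, I) = 2 + (I - 7*(1 + I)/10)/4 = 2 + (I + (-7/10 - 7*I/10))/4 = 2 + (-7/10 + 3*I/10)/4 = 2 + (-7/40 + 3*I/40) = 73/40 + 3*I/40)
p = 8609 (p = 4392 + 4217 = 8609)
p + y((-7)², -120) = 8609 + (73/40 + (3/40)*(-120)) = 8609 + (73/40 - 9) = 8609 - 287/40 = 344073/40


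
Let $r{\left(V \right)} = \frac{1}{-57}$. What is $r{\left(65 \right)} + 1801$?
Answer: $\frac{102656}{57} \approx 1801.0$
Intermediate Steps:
$r{\left(V \right)} = - \frac{1}{57}$
$r{\left(65 \right)} + 1801 = - \frac{1}{57} + 1801 = \frac{102656}{57}$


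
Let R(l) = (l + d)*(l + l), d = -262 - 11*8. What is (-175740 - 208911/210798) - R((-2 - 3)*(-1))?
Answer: -12106198777/70266 ≈ -1.7229e+5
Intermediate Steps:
d = -350 (d = -262 - 88 = -350)
R(l) = 2*l*(-350 + l) (R(l) = (l - 350)*(l + l) = (-350 + l)*(2*l) = 2*l*(-350 + l))
(-175740 - 208911/210798) - R((-2 - 3)*(-1)) = (-175740 - 208911/210798) - 2*(-2 - 3)*(-1)*(-350 + (-2 - 3)*(-1)) = (-175740 - 208911/210798) - 2*(-5*(-1))*(-350 - 5*(-1)) = (-175740 - 1*69637/70266) - 2*5*(-350 + 5) = (-175740 - 69637/70266) - 2*5*(-345) = -12348616477/70266 - 1*(-3450) = -12348616477/70266 + 3450 = -12106198777/70266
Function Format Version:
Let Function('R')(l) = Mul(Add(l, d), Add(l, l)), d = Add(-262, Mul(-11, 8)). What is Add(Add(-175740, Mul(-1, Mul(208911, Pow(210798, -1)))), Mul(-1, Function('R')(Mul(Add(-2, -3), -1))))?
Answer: Rational(-12106198777, 70266) ≈ -1.7229e+5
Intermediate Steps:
d = -350 (d = Add(-262, -88) = -350)
Function('R')(l) = Mul(2, l, Add(-350, l)) (Function('R')(l) = Mul(Add(l, -350), Add(l, l)) = Mul(Add(-350, l), Mul(2, l)) = Mul(2, l, Add(-350, l)))
Add(Add(-175740, Mul(-1, Mul(208911, Pow(210798, -1)))), Mul(-1, Function('R')(Mul(Add(-2, -3), -1)))) = Add(Add(-175740, Mul(-1, Mul(208911, Pow(210798, -1)))), Mul(-1, Mul(2, Mul(Add(-2, -3), -1), Add(-350, Mul(Add(-2, -3), -1))))) = Add(Add(-175740, Mul(-1, Mul(208911, Rational(1, 210798)))), Mul(-1, Mul(2, Mul(-5, -1), Add(-350, Mul(-5, -1))))) = Add(Add(-175740, Mul(-1, Rational(69637, 70266))), Mul(-1, Mul(2, 5, Add(-350, 5)))) = Add(Add(-175740, Rational(-69637, 70266)), Mul(-1, Mul(2, 5, -345))) = Add(Rational(-12348616477, 70266), Mul(-1, -3450)) = Add(Rational(-12348616477, 70266), 3450) = Rational(-12106198777, 70266)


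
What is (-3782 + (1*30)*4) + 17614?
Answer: 13952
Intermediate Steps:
(-3782 + (1*30)*4) + 17614 = (-3782 + 30*4) + 17614 = (-3782 + 120) + 17614 = -3662 + 17614 = 13952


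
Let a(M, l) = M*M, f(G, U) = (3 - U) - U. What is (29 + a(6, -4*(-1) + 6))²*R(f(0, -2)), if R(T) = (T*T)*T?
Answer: 1449175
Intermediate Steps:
f(G, U) = 3 - 2*U
a(M, l) = M²
R(T) = T³ (R(T) = T²*T = T³)
(29 + a(6, -4*(-1) + 6))²*R(f(0, -2)) = (29 + 6²)²*(3 - 2*(-2))³ = (29 + 36)²*(3 + 4)³ = 65²*7³ = 4225*343 = 1449175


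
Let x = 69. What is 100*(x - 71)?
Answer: -200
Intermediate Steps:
100*(x - 71) = 100*(69 - 71) = 100*(-2) = -200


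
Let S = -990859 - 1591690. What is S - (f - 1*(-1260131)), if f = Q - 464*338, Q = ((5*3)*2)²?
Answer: -3686748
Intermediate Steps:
Q = 900 (Q = (15*2)² = 30² = 900)
f = -155932 (f = 900 - 464*338 = 900 - 156832 = -155932)
S = -2582549
S - (f - 1*(-1260131)) = -2582549 - (-155932 - 1*(-1260131)) = -2582549 - (-155932 + 1260131) = -2582549 - 1*1104199 = -2582549 - 1104199 = -3686748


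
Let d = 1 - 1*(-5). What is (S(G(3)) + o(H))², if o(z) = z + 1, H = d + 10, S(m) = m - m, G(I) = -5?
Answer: 289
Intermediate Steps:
d = 6 (d = 1 + 5 = 6)
S(m) = 0
H = 16 (H = 6 + 10 = 16)
o(z) = 1 + z
(S(G(3)) + o(H))² = (0 + (1 + 16))² = (0 + 17)² = 17² = 289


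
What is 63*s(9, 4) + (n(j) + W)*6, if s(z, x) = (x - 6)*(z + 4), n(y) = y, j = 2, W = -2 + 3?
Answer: -1620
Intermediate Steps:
W = 1
s(z, x) = (-6 + x)*(4 + z)
63*s(9, 4) + (n(j) + W)*6 = 63*(-24 - 6*9 + 4*4 + 4*9) + (2 + 1)*6 = 63*(-24 - 54 + 16 + 36) + 3*6 = 63*(-26) + 18 = -1638 + 18 = -1620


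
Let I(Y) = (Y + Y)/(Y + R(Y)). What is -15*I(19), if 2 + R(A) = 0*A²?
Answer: -570/17 ≈ -33.529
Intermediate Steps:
R(A) = -2 (R(A) = -2 + 0*A² = -2 + 0 = -2)
I(Y) = 2*Y/(-2 + Y) (I(Y) = (Y + Y)/(Y - 2) = (2*Y)/(-2 + Y) = 2*Y/(-2 + Y))
-15*I(19) = -30*19/(-2 + 19) = -30*19/17 = -15*38/17 = -570/17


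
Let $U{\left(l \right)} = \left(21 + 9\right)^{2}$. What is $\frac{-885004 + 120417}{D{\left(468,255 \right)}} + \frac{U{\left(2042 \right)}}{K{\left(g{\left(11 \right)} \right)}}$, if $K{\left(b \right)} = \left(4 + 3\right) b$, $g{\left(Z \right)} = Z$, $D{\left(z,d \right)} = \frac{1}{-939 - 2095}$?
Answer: $\frac{178621286666}{77} \approx 2.3198 \cdot 10^{9}$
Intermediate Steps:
$U{\left(l \right)} = 900$ ($U{\left(l \right)} = 30^{2} = 900$)
$D{\left(z,d \right)} = - \frac{1}{3034}$ ($D{\left(z,d \right)} = \frac{1}{-3034} = - \frac{1}{3034}$)
$K{\left(b \right)} = 7 b$
$\frac{-885004 + 120417}{D{\left(468,255 \right)}} + \frac{U{\left(2042 \right)}}{K{\left(g{\left(11 \right)} \right)}} = \frac{-885004 + 120417}{- \frac{1}{3034}} + \frac{900}{7 \cdot 11} = \left(-764587\right) \left(-3034\right) + \frac{900}{77} = 2319756958 + 900 \cdot \frac{1}{77} = 2319756958 + \frac{900}{77} = \frac{178621286666}{77}$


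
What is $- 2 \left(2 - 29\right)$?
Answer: $54$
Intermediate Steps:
$- 2 \left(2 - 29\right) = \left(-2\right) \left(-27\right) = 54$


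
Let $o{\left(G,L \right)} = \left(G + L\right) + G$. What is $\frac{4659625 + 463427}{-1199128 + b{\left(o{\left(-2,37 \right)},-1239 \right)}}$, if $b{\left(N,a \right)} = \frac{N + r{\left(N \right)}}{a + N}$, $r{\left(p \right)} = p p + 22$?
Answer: $- \frac{772300089}{180768689} \approx -4.2723$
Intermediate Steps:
$r{\left(p \right)} = 22 + p^{2}$ ($r{\left(p \right)} = p^{2} + 22 = 22 + p^{2}$)
$o{\left(G,L \right)} = L + 2 G$
$b{\left(N,a \right)} = \frac{22 + N + N^{2}}{N + a}$ ($b{\left(N,a \right)} = \frac{N + \left(22 + N^{2}\right)}{a + N} = \frac{22 + N + N^{2}}{N + a}$)
$\frac{4659625 + 463427}{-1199128 + b{\left(o{\left(-2,37 \right)},-1239 \right)}} = \frac{4659625 + 463427}{-1199128 + \frac{22 + \left(37 + 2 \left(-2\right)\right) + \left(37 + 2 \left(-2\right)\right)^{2}}{\left(37 + 2 \left(-2\right)\right) - 1239}} = \frac{5123052}{-1199128 + \frac{22 + \left(37 - 4\right) + \left(37 - 4\right)^{2}}{\left(37 - 4\right) - 1239}} = \frac{5123052}{-1199128 + \frac{22 + 33 + 33^{2}}{33 - 1239}} = \frac{5123052}{-1199128 + \frac{22 + 33 + 1089}{-1206}} = \frac{5123052}{-1199128 - \frac{572}{603}} = \frac{5123052}{- \frac{723074756}{603}} = 5123052 \left(- \frac{603}{723074756}\right) = - \frac{772300089}{180768689}$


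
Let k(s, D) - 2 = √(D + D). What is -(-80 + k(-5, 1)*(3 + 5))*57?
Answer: 3648 - 456*√2 ≈ 3003.1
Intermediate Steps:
k(s, D) = 2 + √2*√D (k(s, D) = 2 + √(D + D) = 2 + √(2*D) = 2 + √2*√D)
-(-80 + k(-5, 1)*(3 + 5))*57 = -(-80 + (2 + √2*√1)*(3 + 5))*57 = -(-80 + (2 + √2*1)*8)*57 = -(-80 + (2 + √2)*8)*57 = -(-80 + (16 + 8*√2))*57 = -(-64 + 8*√2)*57 = -(-3648 + 456*√2) = 3648 - 456*√2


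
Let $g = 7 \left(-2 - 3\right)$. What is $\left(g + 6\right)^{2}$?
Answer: $841$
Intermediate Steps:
$g = -35$ ($g = 7 \left(-5\right) = -35$)
$\left(g + 6\right)^{2} = \left(-35 + 6\right)^{2} = \left(-29\right)^{2} = 841$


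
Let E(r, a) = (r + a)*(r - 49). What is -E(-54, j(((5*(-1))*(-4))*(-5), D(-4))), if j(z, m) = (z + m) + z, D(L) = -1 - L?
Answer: -25853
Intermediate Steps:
j(z, m) = m + 2*z (j(z, m) = (m + z) + z = m + 2*z)
E(r, a) = (-49 + r)*(a + r) (E(r, a) = (a + r)*(-49 + r) = (-49 + r)*(a + r))
-E(-54, j(((5*(-1))*(-4))*(-5), D(-4))) = -((-54)² - 49*((-1 - 1*(-4)) + 2*(((5*(-1))*(-4))*(-5))) - 49*(-54) + ((-1 - 1*(-4)) + 2*(((5*(-1))*(-4))*(-5)))*(-54)) = -(2916 - 49*((-1 + 4) + 2*(-5*(-4)*(-5))) + 2646 + ((-1 + 4) + 2*(-5*(-4)*(-5)))*(-54)) = -(2916 - 49*(3 + 2*(20*(-5))) + 2646 + (3 + 2*(20*(-5)))*(-54)) = -(2916 - 49*(3 + 2*(-100)) + 2646 + (3 + 2*(-100))*(-54)) = -(2916 - 49*(3 - 200) + 2646 + (3 - 200)*(-54)) = -(2916 - 49*(-197) + 2646 - 197*(-54)) = -(2916 + 9653 + 2646 + 10638) = -1*25853 = -25853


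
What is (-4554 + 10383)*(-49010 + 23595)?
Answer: -148144035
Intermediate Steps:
(-4554 + 10383)*(-49010 + 23595) = 5829*(-25415) = -148144035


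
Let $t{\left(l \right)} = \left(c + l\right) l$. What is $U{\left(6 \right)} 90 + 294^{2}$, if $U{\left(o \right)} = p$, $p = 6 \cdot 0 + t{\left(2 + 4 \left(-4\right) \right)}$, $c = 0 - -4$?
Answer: $99036$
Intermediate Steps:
$c = 4$ ($c = 0 + 4 = 4$)
$t{\left(l \right)} = l \left(4 + l\right)$ ($t{\left(l \right)} = \left(4 + l\right) l = l \left(4 + l\right)$)
$p = 140$ ($p = 6 \cdot 0 + \left(2 + 4 \left(-4\right)\right) \left(4 + \left(2 + 4 \left(-4\right)\right)\right) = 0 + \left(2 - 16\right) \left(4 + \left(2 - 16\right)\right) = 0 - 14 \left(4 - 14\right) = 0 - -140 = 0 + 140 = 140$)
$U{\left(o \right)} = 140$
$U{\left(6 \right)} 90 + 294^{2} = 140 \cdot 90 + 294^{2} = 12600 + 86436 = 99036$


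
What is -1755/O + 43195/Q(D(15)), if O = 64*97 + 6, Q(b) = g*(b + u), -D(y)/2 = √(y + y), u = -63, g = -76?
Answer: 210213915/23304412 - 43195*√30/146262 ≈ 7.4028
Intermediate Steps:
D(y) = -2*√2*√y (D(y) = -2*√(y + y) = -2*√2*√y)
Q(b) = 4788 - 76*b (Q(b) = -76*(b - 63) = -76*(-63 + b) = 4788 - 76*b)
O = 6214 (O = 6208 + 6 = 6214)
-1755/O + 43195/Q(D(15)) = -1755/6214 + 43195/(4788 - (-152)*√2*√15) = -1755*1/6214 + 43195/(4788 - (-152)*√30) = -135/478 + 43195/(4788 + 152*√30)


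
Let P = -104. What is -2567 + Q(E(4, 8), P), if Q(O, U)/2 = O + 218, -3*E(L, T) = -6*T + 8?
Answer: -6313/3 ≈ -2104.3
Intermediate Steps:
E(L, T) = -8/3 + 2*T (E(L, T) = -(-6*T + 8)/3 = -(8 - 6*T)/3 = -8/3 + 2*T)
Q(O, U) = 436 + 2*O (Q(O, U) = 2*(O + 218) = 2*(218 + O) = 436 + 2*O)
-2567 + Q(E(4, 8), P) = -2567 + (436 + 2*(-8/3 + 2*8)) = -2567 + (436 + 2*(-8/3 + 16)) = -2567 + (436 + 2*(40/3)) = -2567 + (436 + 80/3) = -2567 + 1388/3 = -6313/3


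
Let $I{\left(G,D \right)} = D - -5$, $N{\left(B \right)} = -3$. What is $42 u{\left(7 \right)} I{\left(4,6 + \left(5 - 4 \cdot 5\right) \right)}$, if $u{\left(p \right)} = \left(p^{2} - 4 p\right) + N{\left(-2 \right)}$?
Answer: $-3024$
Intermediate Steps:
$I{\left(G,D \right)} = 5 + D$ ($I{\left(G,D \right)} = D + 5 = 5 + D$)
$u{\left(p \right)} = -3 + p^{2} - 4 p$ ($u{\left(p \right)} = \left(p^{2} - 4 p\right) - 3 = -3 + p^{2} - 4 p$)
$42 u{\left(7 \right)} I{\left(4,6 + \left(5 - 4 \cdot 5\right) \right)} = 42 \left(-3 + 7^{2} - 28\right) \left(5 + \left(6 + \left(5 - 4 \cdot 5\right)\right)\right) = 42 \left(-3 + 49 - 28\right) \left(5 + \left(6 + \left(5 - 20\right)\right)\right) = 42 \cdot 18 \left(5 + \left(6 + \left(5 - 20\right)\right)\right) = 756 \left(5 + \left(6 - 15\right)\right) = 756 \left(5 - 9\right) = 756 \left(-4\right) = -3024$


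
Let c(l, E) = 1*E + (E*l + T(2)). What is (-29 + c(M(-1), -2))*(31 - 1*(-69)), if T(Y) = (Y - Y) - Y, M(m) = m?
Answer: -3100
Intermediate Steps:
T(Y) = -Y (T(Y) = 0 - Y = -Y)
c(l, E) = -2 + E + E*l (c(l, E) = 1*E + (E*l - 1*2) = E + (E*l - 2) = E + (-2 + E*l) = -2 + E + E*l)
(-29 + c(M(-1), -2))*(31 - 1*(-69)) = (-29 + (-2 - 2 - 2*(-1)))*(31 - 1*(-69)) = (-29 + (-2 - 2 + 2))*(31 + 69) = (-29 - 2)*100 = -31*100 = -3100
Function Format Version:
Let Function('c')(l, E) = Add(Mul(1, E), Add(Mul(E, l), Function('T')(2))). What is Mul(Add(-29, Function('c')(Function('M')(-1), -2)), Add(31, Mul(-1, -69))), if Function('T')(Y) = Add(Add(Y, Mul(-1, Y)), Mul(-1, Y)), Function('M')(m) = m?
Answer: -3100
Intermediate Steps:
Function('T')(Y) = Mul(-1, Y) (Function('T')(Y) = Add(0, Mul(-1, Y)) = Mul(-1, Y))
Function('c')(l, E) = Add(-2, E, Mul(E, l)) (Function('c')(l, E) = Add(Mul(1, E), Add(Mul(E, l), Mul(-1, 2))) = Add(E, Add(Mul(E, l), -2)) = Add(E, Add(-2, Mul(E, l))) = Add(-2, E, Mul(E, l)))
Mul(Add(-29, Function('c')(Function('M')(-1), -2)), Add(31, Mul(-1, -69))) = Mul(Add(-29, Add(-2, -2, Mul(-2, -1))), Add(31, Mul(-1, -69))) = Mul(Add(-29, Add(-2, -2, 2)), Add(31, 69)) = Mul(Add(-29, -2), 100) = Mul(-31, 100) = -3100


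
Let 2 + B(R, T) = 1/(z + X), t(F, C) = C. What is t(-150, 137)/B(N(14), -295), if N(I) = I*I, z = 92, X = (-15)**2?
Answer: -43429/633 ≈ -68.608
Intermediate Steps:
X = 225
N(I) = I**2
B(R, T) = -633/317 (B(R, T) = -2 + 1/(92 + 225) = -2 + 1/317 = -633/317)
t(-150, 137)/B(N(14), -295) = 137/(-633/317) = 137*(-317/633) = -43429/633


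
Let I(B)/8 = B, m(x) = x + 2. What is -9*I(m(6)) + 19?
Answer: -557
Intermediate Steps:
m(x) = 2 + x
I(B) = 8*B
-9*I(m(6)) + 19 = -72*(2 + 6) + 19 = -72*8 + 19 = -9*64 + 19 = -576 + 19 = -557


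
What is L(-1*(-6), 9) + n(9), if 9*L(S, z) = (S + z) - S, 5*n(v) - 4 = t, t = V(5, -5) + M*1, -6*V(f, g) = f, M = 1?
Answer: 11/6 ≈ 1.8333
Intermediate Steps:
V(f, g) = -f/6
t = ⅙ (t = -⅙*5 + 1*1 = -⅚ + 1 = ⅙ ≈ 0.16667)
n(v) = ⅚ (n(v) = ⅘ + (⅕)*(⅙) = ⅘ + 1/30 = ⅚)
L(S, z) = z/9 (L(S, z) = ((S + z) - S)/9 = z/9)
L(-1*(-6), 9) + n(9) = (⅑)*9 + ⅚ = 1 + ⅚ = 11/6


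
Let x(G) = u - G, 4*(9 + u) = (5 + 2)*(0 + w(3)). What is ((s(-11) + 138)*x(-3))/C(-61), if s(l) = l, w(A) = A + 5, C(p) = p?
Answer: -1016/61 ≈ -16.656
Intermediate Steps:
w(A) = 5 + A
u = 5 (u = -9 + ((5 + 2)*(0 + (5 + 3)))/4 = -9 + (7*(0 + 8))/4 = -9 + (7*8)/4 = -9 + (1/4)*56 = -9 + 14 = 5)
x(G) = 5 - G
((s(-11) + 138)*x(-3))/C(-61) = ((-11 + 138)*(5 - 1*(-3)))/(-61) = (127*(5 + 3))*(-1/61) = (127*8)*(-1/61) = 1016*(-1/61) = -1016/61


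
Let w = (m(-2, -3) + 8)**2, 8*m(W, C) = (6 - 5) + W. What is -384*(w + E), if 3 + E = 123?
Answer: -69894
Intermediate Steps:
E = 120 (E = -3 + 123 = 120)
m(W, C) = 1/8 + W/8 (m(W, C) = ((6 - 5) + W)/8 = (1 + W)/8 = 1/8 + W/8)
w = 3969/64 (w = ((1/8 + (1/8)*(-2)) + 8)**2 = ((1/8 - 1/4) + 8)**2 = (-1/8 + 8)**2 = (63/8)**2 = 3969/64 ≈ 62.016)
-384*(w + E) = -384*(3969/64 + 120) = -384*11649/64 = -69894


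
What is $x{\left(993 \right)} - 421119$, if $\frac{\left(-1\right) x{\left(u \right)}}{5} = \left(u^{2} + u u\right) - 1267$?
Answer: $-10275274$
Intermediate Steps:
$x{\left(u \right)} = 6335 - 10 u^{2}$ ($x{\left(u \right)} = - 5 \left(\left(u^{2} + u u\right) - 1267\right) = - 5 \left(\left(u^{2} + u^{2}\right) - 1267\right) = - 5 \left(2 u^{2} - 1267\right) = - 5 \left(-1267 + 2 u^{2}\right) = 6335 - 10 u^{2}$)
$x{\left(993 \right)} - 421119 = \left(6335 - 10 \cdot 993^{2}\right) - 421119 = \left(6335 - 9860490\right) - 421119 = -9854155 - 421119 = -10275274$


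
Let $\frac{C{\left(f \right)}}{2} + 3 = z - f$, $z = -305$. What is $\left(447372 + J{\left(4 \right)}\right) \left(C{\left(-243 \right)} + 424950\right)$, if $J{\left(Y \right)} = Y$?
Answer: $190054272320$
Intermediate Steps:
$C{\left(f \right)} = -616 - 2 f$ ($C{\left(f \right)} = -6 + 2 \left(-305 - f\right) = -6 - \left(610 + 2 f\right) = -616 - 2 f$)
$\left(447372 + J{\left(4 \right)}\right) \left(C{\left(-243 \right)} + 424950\right) = \left(447372 + 4\right) \left(\left(-616 - -486\right) + 424950\right) = 447376 \left(\left(-616 + 486\right) + 424950\right) = 447376 \left(-130 + 424950\right) = 447376 \cdot 424820 = 190054272320$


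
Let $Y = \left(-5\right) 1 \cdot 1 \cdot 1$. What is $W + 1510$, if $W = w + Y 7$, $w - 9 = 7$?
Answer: $1491$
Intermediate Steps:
$w = 16$ ($w = 9 + 7 = 16$)
$Y = -5$ ($Y = \left(-5\right) 1 = -5$)
$W = -19$ ($W = 16 - 35 = -19$)
$W + 1510 = -19 + 1510 = 1491$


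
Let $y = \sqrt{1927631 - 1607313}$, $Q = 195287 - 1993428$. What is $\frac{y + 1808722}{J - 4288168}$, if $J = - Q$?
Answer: $- \frac{1808722}{2490027} - \frac{\sqrt{320318}}{2490027} \approx -0.72661$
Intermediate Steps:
$Q = -1798141$ ($Q = 195287 - 1993428 = -1798141$)
$y = \sqrt{320318} \approx 565.97$
$J = 1798141$ ($J = \left(-1\right) \left(-1798141\right) = 1798141$)
$\frac{y + 1808722}{J - 4288168} = \frac{\sqrt{320318} + 1808722}{1798141 - 4288168} = \frac{1808722 + \sqrt{320318}}{-2490027} = \left(1808722 + \sqrt{320318}\right) \left(- \frac{1}{2490027}\right) = - \frac{1808722}{2490027} - \frac{\sqrt{320318}}{2490027}$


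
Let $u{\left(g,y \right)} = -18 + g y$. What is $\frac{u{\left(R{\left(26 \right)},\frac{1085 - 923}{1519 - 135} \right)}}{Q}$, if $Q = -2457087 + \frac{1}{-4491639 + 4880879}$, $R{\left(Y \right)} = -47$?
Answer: $\frac{1582552530}{165456602091067} \approx 9.5648 \cdot 10^{-6}$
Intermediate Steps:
$Q = - \frac{956396543879}{389240}$ ($Q = -2457087 + \frac{1}{389240} = - \frac{956396543879}{389240} \approx -2.4571 \cdot 10^{6}$)
$\frac{u{\left(R{\left(26 \right)},\frac{1085 - 923}{1519 - 135} \right)}}{Q} = \frac{-18 - 47 \frac{1085 - 923}{1519 - 135}}{- \frac{956396543879}{389240}} = \left(-18 - 47 \cdot \frac{162}{1384}\right) \left(- \frac{389240}{956396543879}\right) = \left(-18 - 47 \cdot 162 \cdot \frac{1}{1384}\right) \left(- \frac{389240}{956396543879}\right) = \left(-18 - \frac{3807}{692}\right) \left(- \frac{389240}{956396543879}\right) = \left(- \frac{16263}{692}\right) \left(- \frac{389240}{956396543879}\right) = \frac{1582552530}{165456602091067}$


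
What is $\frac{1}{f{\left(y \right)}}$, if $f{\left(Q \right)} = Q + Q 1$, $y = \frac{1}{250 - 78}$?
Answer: $86$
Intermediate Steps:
$y = \frac{1}{172} \approx 0.005814$
$f{\left(Q \right)} = 2 Q$ ($f{\left(Q \right)} = Q + Q = 2 Q$)
$\frac{1}{f{\left(y \right)}} = \frac{1}{2 \cdot \frac{1}{172}} = \frac{1}{\frac{1}{86}} = 86$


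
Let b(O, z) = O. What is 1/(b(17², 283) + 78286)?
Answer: 1/78575 ≈ 1.2727e-5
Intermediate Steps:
1/(b(17², 283) + 78286) = 1/(17² + 78286) = 1/(289 + 78286) = 1/78575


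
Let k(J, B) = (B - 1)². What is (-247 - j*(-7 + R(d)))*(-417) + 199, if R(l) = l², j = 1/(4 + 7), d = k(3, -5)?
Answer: 1672691/11 ≈ 1.5206e+5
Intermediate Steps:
k(J, B) = (-1 + B)²
d = 36 (d = (-1 - 5)² = (-6)² = 36)
j = 1/11 ≈ 0.090909
(-247 - j*(-7 + R(d)))*(-417) + 199 = (-247 - (-7 + 36²)/11)*(-417) + 199 = (-247 - (-7 + 1296)/11)*(-417) + 199 = (-247 - 1289/11)*(-417) + 199 = -4006/11*(-417) + 199 = 1670502/11 + 199 = 1672691/11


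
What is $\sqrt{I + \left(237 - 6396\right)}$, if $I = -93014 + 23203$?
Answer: $i \sqrt{75970} \approx 275.63 i$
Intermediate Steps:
$I = -69811$
$\sqrt{I + \left(237 - 6396\right)} = \sqrt{-69811 + \left(237 - 6396\right)} = \sqrt{-69811 - 6159} = \sqrt{-75970} = i \sqrt{75970}$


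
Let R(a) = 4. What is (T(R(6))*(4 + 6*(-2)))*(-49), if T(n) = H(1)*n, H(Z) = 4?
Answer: 6272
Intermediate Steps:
T(n) = 4*n
(T(R(6))*(4 + 6*(-2)))*(-49) = ((4*4)*(4 + 6*(-2)))*(-49) = (16*(4 - 12))*(-49) = (16*(-8))*(-49) = -128*(-49) = 6272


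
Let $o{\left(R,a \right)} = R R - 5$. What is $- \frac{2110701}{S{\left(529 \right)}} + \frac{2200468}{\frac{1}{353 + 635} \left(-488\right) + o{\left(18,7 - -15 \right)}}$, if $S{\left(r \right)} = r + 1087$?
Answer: $\frac{712270244765}{127132336} \approx 5602.6$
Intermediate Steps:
$o{\left(R,a \right)} = -5 + R^{2}$ ($o{\left(R,a \right)} = R^{2} - 5 = -5 + R^{2}$)
$S{\left(r \right)} = 1087 + r$
$- \frac{2110701}{S{\left(529 \right)}} + \frac{2200468}{\frac{1}{353 + 635} \left(-488\right) + o{\left(18,7 - -15 \right)}} = - \frac{2110701}{1087 + 529} + \frac{2200468}{\frac{1}{353 + 635} \left(-488\right) - \left(5 - 18^{2}\right)} = - \frac{2110701}{1616} + \frac{2200468}{\frac{1}{988} \left(-488\right) + \left(-5 + 324\right)} = \left(-2110701\right) \frac{1}{1616} + \frac{2200468}{\frac{1}{988} \left(-488\right) + 319} = - \frac{2110701}{1616} + \frac{2200468}{- \frac{122}{247} + 319} = - \frac{2110701}{1616} + \frac{2200468}{\frac{78671}{247}} = - \frac{2110701}{1616} + 2200468 \cdot \frac{247}{78671} = - \frac{2110701}{1616} + \frac{543515596}{78671} = \frac{712270244765}{127132336}$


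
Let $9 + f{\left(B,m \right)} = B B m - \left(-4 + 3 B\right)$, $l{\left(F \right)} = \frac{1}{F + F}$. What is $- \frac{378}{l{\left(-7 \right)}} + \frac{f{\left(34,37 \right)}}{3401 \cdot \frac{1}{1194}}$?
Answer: $\frac{68940102}{3401} \approx 20271.0$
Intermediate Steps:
$l{\left(F \right)} = \frac{1}{2 F}$
$f{\left(B,m \right)} = -5 - 3 B + m B^{2}$ ($f{\left(B,m \right)} = -9 - \left(-4 + 3 B - B B m\right) = -9 - \left(-4 + 3 B - B^{2} m\right) = -9 - \left(-4 + 3 B - m B^{2}\right) = -9 + \left(4 - 3 B + m B^{2}\right) = -5 - 3 B + m B^{2}$)
$- \frac{378}{l{\left(-7 \right)}} + \frac{f{\left(34,37 \right)}}{3401 \cdot \frac{1}{1194}} = - \frac{378}{\frac{1}{2} \frac{1}{-7}} + \frac{-5 - 102 + 37 \cdot 34^{2}}{3401 \cdot \frac{1}{1194}} = - \frac{378}{\frac{1}{2} \left(- \frac{1}{7}\right)} + \frac{-5 - 102 + 37 \cdot 1156}{3401 \cdot \frac{1}{1194}} = - \frac{378}{- \frac{1}{14}} + \frac{-5 - 102 + 42772}{\frac{3401}{1194}} = \left(-378\right) \left(-14\right) + 42665 \cdot \frac{1194}{3401} = 5292 + \frac{50942010}{3401} = \frac{68940102}{3401}$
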